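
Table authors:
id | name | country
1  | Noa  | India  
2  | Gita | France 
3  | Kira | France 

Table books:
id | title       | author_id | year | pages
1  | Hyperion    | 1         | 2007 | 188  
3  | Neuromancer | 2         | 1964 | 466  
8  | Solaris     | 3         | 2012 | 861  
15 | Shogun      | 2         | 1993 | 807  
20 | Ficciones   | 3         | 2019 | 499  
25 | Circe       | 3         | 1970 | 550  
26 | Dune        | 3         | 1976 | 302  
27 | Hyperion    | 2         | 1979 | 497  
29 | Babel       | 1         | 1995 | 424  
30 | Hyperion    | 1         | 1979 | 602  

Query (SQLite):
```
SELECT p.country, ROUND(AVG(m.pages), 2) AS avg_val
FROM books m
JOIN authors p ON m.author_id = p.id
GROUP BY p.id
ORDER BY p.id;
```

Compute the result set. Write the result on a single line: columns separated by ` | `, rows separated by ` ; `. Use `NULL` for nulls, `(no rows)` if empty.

Join each books row to its authors via author_id.
Group joined rows by authors.id; compute ROUND(AVG(m.pages), 2) per group.
  1: ids {1, 29, 30} → ROUND(AVG(m.pages), 2)=404.67
  2: ids {3, 15, 27} → ROUND(AVG(m.pages), 2)=590
  3: ids {8, 20, 25, 26} → ROUND(AVG(m.pages), 2)=553

India | 404.67 ; France | 590 ; France | 553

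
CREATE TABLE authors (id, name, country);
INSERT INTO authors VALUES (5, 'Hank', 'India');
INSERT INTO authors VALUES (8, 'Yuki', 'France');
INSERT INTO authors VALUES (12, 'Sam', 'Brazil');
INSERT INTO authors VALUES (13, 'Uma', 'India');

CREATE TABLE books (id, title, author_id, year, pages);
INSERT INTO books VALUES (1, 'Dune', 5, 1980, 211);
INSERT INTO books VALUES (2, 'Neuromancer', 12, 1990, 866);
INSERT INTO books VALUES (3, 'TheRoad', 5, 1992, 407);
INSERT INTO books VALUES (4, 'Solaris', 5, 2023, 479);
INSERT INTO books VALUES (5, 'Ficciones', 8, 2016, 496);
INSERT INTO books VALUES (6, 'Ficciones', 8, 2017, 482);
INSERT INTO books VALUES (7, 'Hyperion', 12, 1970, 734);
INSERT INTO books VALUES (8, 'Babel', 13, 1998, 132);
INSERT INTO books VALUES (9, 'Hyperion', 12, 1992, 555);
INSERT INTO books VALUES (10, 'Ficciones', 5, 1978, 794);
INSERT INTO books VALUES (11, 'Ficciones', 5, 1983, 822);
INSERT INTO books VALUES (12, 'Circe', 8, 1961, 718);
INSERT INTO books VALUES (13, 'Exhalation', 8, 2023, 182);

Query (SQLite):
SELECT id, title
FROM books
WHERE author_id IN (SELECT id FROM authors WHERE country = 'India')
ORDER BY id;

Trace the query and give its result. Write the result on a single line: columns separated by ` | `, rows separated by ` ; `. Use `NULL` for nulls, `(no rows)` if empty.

Inner query: authors.id where country = 'India'.
Outer: keep books rows whose author_id is in that set.
Inner query → {5, 13}

1 | Dune ; 3 | TheRoad ; 4 | Solaris ; 8 | Babel ; 10 | Ficciones ; 11 | Ficciones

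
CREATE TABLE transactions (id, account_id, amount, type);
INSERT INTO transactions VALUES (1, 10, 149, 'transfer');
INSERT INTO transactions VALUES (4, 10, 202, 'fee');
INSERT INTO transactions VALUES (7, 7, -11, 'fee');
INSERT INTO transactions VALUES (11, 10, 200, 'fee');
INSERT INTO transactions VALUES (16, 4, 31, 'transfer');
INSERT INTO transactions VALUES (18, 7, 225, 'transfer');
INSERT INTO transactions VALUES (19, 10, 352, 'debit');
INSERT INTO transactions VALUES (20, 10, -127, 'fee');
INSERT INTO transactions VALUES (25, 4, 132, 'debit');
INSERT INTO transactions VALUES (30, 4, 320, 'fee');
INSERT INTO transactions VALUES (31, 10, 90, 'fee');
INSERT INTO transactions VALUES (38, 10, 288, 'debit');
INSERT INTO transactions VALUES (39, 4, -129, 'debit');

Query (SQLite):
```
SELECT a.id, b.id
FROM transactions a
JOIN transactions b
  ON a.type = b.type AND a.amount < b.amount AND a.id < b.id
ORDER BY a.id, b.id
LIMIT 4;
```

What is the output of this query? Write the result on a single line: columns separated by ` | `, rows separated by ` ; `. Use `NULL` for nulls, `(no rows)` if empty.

Pairs (a,b) with same type, a.amount < b.amount, a.id < b.id.
type groups: debit:{19,25,38,39} fee:{4,7,11,20,30,31} transfer:{1,16,18}
Ordered by (a.id, b.id); first 4.

1 | 18 ; 4 | 30 ; 7 | 11 ; 7 | 30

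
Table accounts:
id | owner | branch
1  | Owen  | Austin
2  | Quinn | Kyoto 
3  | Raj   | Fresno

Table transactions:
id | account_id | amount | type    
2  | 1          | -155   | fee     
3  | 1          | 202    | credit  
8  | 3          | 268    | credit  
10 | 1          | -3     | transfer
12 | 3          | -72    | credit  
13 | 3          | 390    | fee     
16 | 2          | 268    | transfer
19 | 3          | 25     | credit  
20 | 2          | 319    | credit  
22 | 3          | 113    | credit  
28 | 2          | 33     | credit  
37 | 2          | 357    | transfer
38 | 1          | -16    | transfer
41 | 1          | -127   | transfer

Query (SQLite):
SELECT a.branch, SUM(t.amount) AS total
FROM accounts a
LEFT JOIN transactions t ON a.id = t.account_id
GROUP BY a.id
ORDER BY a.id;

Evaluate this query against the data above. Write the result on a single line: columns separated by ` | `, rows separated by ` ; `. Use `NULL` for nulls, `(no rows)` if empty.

Austin | -99 ; Kyoto | 977 ; Fresno | 724

LEFT JOIN keeps every accounts row; unmatched ones get NULL for transactions columns.
Group by accounts.id and compute SUM(t.amount). SUM over an all-NULL group is NULL.
  1: ids {2, 3, 10, 38, 41} → SUM(t.amount)=-99
  2: ids {16, 20, 28, 37} → SUM(t.amount)=977
  3: ids {8, 12, 13, 19, 22} → SUM(t.amount)=724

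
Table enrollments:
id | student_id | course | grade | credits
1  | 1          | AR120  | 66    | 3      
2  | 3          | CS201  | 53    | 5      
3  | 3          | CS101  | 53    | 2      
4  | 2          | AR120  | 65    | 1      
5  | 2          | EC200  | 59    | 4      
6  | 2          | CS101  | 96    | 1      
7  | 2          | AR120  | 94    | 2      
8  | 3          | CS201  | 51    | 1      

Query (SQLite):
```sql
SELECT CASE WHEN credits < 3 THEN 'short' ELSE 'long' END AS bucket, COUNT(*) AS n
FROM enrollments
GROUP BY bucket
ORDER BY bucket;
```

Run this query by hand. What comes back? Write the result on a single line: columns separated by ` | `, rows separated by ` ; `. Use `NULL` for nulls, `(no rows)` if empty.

long | 3 ; short | 5

Bucket rows by credits < 3 → 'short' else 'long'; count each bucket.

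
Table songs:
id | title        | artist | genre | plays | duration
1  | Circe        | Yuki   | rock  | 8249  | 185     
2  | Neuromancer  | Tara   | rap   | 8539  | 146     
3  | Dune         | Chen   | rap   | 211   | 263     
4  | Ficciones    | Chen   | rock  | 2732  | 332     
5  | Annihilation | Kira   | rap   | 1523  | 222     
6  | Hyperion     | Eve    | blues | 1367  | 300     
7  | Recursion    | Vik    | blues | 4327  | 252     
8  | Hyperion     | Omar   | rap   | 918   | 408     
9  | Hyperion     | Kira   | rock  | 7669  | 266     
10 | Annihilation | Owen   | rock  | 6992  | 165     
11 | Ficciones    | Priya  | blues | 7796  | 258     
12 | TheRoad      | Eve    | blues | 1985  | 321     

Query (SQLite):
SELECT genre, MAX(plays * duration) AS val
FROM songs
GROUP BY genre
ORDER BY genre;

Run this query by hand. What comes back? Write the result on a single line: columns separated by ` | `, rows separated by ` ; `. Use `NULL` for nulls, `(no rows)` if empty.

blues | 2011368 ; rap | 1246694 ; rock | 2039954

For each row compute plays * duration.
Group by genre; take MAX of the expression per group.
  blues: ids {6, 7, 11, 12} → MAX(plays * duration)=2011368
  rap: ids {2, 3, 5, 8} → MAX(plays * duration)=1246694
  rock: ids {1, 4, 9, 10} → MAX(plays * duration)=2039954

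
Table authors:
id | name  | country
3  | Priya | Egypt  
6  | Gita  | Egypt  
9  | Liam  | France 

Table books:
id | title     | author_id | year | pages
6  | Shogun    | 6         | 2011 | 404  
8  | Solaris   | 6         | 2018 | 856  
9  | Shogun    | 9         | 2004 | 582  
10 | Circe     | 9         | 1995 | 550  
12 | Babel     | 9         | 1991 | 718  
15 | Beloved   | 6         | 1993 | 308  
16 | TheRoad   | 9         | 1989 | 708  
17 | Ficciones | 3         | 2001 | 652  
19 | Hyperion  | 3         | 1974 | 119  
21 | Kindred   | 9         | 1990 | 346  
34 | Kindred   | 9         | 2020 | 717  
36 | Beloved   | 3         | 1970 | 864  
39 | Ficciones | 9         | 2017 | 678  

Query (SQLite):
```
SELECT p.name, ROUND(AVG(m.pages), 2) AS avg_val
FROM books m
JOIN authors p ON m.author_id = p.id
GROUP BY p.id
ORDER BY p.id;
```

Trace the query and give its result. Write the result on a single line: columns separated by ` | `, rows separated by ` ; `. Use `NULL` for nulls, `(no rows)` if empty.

Priya | 545 ; Gita | 522.67 ; Liam | 614.14

Join each books row to its authors via author_id.
Group joined rows by authors.id; compute ROUND(AVG(m.pages), 2) per group.
  3: ids {17, 19, 36} → ROUND(AVG(m.pages), 2)=545
  6: ids {6, 8, 15} → ROUND(AVG(m.pages), 2)=522.67
  9: ids {9, 10, 12, 16, 21, 34, 39} → ROUND(AVG(m.pages), 2)=614.14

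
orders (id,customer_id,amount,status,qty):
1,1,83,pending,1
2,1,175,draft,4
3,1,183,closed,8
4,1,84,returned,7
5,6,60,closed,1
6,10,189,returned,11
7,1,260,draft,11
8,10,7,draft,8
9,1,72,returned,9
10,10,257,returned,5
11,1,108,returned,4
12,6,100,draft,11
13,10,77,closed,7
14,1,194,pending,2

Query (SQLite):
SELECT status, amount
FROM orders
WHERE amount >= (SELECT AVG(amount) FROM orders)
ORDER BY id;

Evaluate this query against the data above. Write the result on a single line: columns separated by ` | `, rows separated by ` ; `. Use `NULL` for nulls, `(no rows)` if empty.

Scalar subquery: AVG(amount) over all orders rows = 132.071429 (≈; comparison uses full precision).
Keep rows where amount >= that value.

draft | 175 ; closed | 183 ; returned | 189 ; draft | 260 ; returned | 257 ; pending | 194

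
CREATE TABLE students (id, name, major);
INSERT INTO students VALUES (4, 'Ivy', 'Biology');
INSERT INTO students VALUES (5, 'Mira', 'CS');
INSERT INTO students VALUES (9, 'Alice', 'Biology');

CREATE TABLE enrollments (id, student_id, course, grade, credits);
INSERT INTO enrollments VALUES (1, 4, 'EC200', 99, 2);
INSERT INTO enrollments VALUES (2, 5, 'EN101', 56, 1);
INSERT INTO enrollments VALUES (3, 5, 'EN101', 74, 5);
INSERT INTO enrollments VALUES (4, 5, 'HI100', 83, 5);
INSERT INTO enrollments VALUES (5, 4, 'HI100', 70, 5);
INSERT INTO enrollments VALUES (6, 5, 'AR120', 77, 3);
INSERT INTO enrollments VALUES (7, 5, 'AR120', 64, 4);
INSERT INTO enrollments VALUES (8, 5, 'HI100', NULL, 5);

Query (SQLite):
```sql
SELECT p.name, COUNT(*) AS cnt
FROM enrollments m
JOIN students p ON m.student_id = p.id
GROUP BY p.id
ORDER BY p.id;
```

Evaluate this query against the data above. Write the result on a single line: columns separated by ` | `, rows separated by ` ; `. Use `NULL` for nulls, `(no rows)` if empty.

Ivy | 2 ; Mira | 6

Join each enrollments row to its students via student_id.
Group joined rows by students.id; compute COUNT(*) per group.
  4: ids {1, 5} → COUNT(*)=2
  5: ids {2, 3, 4, 6, 7, 8} → COUNT(*)=6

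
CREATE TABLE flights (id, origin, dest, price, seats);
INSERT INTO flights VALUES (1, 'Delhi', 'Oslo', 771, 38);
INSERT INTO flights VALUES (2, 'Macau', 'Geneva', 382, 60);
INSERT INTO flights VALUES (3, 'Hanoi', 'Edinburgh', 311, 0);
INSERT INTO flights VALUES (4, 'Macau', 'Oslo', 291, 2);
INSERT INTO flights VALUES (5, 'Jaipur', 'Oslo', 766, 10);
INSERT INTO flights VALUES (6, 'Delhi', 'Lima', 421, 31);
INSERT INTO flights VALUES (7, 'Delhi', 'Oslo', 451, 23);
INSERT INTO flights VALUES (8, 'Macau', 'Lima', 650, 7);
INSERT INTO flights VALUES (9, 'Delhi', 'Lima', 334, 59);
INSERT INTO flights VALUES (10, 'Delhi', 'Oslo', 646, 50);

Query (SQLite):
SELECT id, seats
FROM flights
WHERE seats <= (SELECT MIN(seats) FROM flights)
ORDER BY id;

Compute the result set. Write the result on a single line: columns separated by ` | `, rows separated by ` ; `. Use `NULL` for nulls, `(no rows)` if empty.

Scalar subquery: MIN(seats) over all flights rows = 0.
Keep rows where seats <= that value.

3 | 0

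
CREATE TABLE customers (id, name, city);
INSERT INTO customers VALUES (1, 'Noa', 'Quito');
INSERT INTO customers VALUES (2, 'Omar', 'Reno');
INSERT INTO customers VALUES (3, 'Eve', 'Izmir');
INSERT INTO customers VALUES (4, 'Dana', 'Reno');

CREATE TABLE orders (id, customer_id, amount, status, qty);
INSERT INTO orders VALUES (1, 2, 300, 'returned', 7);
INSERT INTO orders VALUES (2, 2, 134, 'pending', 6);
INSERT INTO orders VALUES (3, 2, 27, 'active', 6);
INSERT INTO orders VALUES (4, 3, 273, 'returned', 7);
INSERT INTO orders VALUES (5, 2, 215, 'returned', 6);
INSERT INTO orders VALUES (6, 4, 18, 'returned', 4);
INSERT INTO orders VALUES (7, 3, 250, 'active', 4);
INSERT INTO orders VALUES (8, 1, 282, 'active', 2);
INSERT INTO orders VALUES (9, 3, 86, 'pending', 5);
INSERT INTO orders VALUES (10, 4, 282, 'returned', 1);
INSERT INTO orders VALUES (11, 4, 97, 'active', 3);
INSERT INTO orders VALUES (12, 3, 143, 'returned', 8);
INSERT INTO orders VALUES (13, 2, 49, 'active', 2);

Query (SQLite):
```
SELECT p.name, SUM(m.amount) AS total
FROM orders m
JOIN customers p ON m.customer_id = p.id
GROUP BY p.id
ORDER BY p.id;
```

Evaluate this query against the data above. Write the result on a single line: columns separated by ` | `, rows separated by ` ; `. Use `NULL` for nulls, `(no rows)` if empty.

Noa | 282 ; Omar | 725 ; Eve | 752 ; Dana | 397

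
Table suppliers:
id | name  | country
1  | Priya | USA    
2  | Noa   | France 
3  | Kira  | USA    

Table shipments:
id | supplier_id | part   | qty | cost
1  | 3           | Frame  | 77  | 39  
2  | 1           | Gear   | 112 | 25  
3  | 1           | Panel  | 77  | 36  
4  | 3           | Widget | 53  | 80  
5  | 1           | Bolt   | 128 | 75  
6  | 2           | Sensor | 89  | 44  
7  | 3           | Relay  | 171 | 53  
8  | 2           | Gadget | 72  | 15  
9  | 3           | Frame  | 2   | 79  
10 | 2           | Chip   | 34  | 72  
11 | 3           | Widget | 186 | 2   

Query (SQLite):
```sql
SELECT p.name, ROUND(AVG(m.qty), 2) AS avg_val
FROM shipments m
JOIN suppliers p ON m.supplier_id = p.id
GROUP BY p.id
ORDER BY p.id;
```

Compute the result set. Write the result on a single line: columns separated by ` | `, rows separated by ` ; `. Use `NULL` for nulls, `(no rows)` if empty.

Priya | 105.67 ; Noa | 65 ; Kira | 97.8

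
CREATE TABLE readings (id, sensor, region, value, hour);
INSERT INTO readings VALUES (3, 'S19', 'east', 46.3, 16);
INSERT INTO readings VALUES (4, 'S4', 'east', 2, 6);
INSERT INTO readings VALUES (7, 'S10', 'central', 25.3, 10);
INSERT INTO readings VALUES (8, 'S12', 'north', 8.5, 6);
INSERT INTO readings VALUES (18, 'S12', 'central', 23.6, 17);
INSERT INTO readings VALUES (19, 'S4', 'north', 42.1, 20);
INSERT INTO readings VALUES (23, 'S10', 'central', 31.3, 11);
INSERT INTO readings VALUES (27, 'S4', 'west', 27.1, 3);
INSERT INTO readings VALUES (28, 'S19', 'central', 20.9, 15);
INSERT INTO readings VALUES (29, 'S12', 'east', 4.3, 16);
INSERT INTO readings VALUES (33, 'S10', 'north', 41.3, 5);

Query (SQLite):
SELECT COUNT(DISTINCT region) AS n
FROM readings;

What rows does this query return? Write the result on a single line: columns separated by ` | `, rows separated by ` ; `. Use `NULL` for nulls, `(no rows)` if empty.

Count distinct non-NULL region values.

4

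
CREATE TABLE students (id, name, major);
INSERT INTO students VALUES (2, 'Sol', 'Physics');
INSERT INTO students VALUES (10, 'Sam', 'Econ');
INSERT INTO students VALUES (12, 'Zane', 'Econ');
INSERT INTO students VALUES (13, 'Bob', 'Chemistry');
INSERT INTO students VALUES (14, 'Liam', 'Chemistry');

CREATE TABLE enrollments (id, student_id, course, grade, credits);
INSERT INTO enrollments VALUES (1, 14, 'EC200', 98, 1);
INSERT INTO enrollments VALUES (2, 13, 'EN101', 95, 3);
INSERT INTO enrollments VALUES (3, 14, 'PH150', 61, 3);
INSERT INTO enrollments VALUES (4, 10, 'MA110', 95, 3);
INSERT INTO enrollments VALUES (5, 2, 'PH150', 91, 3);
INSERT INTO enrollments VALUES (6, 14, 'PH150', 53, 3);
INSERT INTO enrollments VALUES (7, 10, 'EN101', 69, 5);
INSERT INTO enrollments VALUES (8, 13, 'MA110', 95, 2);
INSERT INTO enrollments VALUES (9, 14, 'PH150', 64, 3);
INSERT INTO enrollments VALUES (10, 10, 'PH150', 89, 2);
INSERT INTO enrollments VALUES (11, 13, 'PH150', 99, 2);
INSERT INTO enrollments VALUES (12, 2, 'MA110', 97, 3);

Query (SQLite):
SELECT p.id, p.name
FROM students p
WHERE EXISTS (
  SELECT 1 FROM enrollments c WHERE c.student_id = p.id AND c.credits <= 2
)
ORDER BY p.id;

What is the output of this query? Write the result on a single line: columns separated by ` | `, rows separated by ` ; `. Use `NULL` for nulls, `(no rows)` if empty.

10 | Sam ; 13 | Bob ; 14 | Liam

For each students row, check whether any enrollments with matching student_id has credits <= 2.
Keep rows where that is true.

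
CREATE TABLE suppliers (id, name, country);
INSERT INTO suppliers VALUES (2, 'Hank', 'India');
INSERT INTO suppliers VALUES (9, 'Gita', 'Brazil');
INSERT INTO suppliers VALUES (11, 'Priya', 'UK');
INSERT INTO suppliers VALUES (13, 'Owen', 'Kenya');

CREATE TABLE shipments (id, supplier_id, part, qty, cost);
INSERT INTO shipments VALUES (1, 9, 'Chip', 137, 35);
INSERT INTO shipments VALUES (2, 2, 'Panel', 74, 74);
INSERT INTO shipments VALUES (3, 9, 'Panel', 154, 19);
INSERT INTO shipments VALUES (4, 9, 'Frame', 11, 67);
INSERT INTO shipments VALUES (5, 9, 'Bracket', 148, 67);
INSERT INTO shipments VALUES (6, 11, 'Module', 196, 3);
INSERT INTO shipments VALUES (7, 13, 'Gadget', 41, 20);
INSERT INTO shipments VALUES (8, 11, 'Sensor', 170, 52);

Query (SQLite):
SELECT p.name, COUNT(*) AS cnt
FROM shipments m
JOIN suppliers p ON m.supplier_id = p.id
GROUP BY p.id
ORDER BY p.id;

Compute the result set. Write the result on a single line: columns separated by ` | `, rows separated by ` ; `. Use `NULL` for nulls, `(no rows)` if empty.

Hank | 1 ; Gita | 4 ; Priya | 2 ; Owen | 1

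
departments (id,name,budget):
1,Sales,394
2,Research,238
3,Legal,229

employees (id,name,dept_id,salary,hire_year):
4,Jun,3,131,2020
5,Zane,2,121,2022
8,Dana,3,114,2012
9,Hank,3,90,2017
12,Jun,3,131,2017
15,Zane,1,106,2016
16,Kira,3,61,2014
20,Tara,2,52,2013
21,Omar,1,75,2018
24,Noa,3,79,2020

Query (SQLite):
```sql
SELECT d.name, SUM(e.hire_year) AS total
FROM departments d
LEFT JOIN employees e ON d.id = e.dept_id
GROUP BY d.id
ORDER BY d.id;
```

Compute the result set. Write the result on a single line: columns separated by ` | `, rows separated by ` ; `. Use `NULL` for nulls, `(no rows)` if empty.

LEFT JOIN keeps every departments row; unmatched ones get NULL for employees columns.
Group by departments.id and compute SUM(e.hire_year). SUM over an all-NULL group is NULL.
  1: ids {15, 21} → SUM(e.hire_year)=4034
  2: ids {5, 20} → SUM(e.hire_year)=4035
  3: ids {4, 8, 9, 12, 16, 24} → SUM(e.hire_year)=12100

Sales | 4034 ; Research | 4035 ; Legal | 12100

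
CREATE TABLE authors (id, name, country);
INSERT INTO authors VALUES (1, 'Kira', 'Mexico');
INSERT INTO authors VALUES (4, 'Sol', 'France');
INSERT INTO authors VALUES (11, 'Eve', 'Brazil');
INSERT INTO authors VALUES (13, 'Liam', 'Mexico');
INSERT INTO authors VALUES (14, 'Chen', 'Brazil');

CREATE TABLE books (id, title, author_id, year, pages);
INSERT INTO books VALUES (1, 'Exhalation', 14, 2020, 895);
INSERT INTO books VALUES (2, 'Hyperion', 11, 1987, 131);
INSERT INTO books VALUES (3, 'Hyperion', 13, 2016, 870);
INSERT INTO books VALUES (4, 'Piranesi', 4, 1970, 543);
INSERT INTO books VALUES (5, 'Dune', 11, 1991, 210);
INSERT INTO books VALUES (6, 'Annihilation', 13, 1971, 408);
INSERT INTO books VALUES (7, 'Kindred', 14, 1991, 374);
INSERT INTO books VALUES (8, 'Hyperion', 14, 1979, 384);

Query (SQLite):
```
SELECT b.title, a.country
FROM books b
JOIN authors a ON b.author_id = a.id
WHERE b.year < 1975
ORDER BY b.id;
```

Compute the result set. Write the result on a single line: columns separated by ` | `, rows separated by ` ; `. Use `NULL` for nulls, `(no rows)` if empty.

Piranesi | France ; Annihilation | Mexico

Each books row matches the authors row where author_id = authors.id.
Then keep rows with b.year < 1975.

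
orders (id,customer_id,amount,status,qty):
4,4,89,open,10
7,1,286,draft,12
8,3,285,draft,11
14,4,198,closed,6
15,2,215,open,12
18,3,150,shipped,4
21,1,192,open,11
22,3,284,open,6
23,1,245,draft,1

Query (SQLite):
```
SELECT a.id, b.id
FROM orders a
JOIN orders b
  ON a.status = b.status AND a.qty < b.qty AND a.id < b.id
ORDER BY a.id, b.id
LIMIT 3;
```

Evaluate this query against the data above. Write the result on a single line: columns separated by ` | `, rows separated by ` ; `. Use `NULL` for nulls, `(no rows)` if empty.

4 | 15 ; 4 | 21

Pairs (a,b) with same status, a.qty < b.qty, a.id < b.id.
status groups: closed:{14} draft:{7,8,23} open:{4,15,21,22} shipped:{18}
Ordered by (a.id, b.id); first 3.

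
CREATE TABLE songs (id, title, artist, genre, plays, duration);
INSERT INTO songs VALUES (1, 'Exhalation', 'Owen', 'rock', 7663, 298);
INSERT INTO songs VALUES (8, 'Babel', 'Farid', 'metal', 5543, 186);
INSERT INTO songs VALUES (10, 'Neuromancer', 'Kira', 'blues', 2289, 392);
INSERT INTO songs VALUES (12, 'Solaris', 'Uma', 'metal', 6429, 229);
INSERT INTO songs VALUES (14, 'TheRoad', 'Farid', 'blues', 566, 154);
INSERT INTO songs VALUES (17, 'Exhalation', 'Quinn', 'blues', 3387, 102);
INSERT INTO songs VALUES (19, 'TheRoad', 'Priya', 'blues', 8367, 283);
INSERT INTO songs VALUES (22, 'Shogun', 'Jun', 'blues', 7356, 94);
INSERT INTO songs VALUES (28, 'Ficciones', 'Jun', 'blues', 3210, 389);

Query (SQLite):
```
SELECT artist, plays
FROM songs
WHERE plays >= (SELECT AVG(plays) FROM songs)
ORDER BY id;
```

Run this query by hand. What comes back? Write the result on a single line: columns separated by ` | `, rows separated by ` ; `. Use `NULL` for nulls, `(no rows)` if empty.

Owen | 7663 ; Farid | 5543 ; Uma | 6429 ; Priya | 8367 ; Jun | 7356

Scalar subquery: AVG(plays) over all songs rows = 4978.888889 (≈; comparison uses full precision).
Keep rows where plays >= that value.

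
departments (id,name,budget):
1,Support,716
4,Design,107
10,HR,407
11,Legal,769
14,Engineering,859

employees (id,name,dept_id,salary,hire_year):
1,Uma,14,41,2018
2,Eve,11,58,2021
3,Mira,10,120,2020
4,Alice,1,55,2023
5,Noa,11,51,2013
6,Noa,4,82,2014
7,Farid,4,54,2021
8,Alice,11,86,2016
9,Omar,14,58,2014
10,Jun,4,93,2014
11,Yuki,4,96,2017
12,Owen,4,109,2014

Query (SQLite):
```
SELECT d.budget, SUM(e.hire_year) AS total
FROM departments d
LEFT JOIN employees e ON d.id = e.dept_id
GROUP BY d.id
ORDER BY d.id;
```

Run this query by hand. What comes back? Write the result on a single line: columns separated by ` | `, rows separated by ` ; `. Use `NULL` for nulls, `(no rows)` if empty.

LEFT JOIN keeps every departments row; unmatched ones get NULL for employees columns.
Group by departments.id and compute SUM(e.hire_year). SUM over an all-NULL group is NULL.
  1: ids {4} → SUM(e.hire_year)=2023
  4: ids {6, 7, 10, 11, 12} → SUM(e.hire_year)=10080
  10: ids {3} → SUM(e.hire_year)=2020
  11: ids {2, 5, 8} → SUM(e.hire_year)=6050
  14: ids {1, 9} → SUM(e.hire_year)=4032

716 | 2023 ; 107 | 10080 ; 407 | 2020 ; 769 | 6050 ; 859 | 4032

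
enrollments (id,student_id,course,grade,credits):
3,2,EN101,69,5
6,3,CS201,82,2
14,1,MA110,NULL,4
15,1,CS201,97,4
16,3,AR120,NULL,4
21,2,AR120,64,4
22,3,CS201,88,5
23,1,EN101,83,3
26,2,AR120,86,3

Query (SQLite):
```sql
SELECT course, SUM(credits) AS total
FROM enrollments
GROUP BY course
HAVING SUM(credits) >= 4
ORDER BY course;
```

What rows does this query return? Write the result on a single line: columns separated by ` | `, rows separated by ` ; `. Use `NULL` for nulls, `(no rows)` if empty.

Partition enrollments by course; compute SUM(credits) within each group.
HAVING: keep groups where SUM(credits) >= 4.
  AR120: ids {16, 21, 26} → SUM(credits)=11
  CS201: ids {6, 15, 22} → SUM(credits)=11
  EN101: ids {3, 23} → SUM(credits)=8
  MA110: ids {14} → SUM(credits)=4

AR120 | 11 ; CS201 | 11 ; EN101 | 8 ; MA110 | 4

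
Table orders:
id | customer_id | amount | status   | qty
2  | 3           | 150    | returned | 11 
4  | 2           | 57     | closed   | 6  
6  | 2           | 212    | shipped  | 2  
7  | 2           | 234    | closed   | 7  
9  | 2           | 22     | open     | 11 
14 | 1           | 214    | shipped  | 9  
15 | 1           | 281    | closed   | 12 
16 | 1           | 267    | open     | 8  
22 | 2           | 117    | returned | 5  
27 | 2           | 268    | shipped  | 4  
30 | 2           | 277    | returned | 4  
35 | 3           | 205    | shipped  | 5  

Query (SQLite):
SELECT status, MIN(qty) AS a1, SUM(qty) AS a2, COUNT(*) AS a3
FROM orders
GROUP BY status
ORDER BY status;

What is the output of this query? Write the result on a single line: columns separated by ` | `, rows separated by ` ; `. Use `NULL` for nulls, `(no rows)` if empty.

closed | 6 | 25 | 3 ; open | 8 | 19 | 2 ; returned | 4 | 20 | 3 ; shipped | 2 | 20 | 4

Group orders by status.
Per group compute: MIN(qty), SUM(qty), COUNT(*).
  closed: ids {4, 7, 15} → MIN(qty)=6, SUM(qty)=25, COUNT(*)=3
  open: ids {9, 16} → MIN(qty)=8, SUM(qty)=19, COUNT(*)=2
  returned: ids {2, 22, 30} → MIN(qty)=4, SUM(qty)=20, COUNT(*)=3
  shipped: ids {6, 14, 27, 35} → MIN(qty)=2, SUM(qty)=20, COUNT(*)=4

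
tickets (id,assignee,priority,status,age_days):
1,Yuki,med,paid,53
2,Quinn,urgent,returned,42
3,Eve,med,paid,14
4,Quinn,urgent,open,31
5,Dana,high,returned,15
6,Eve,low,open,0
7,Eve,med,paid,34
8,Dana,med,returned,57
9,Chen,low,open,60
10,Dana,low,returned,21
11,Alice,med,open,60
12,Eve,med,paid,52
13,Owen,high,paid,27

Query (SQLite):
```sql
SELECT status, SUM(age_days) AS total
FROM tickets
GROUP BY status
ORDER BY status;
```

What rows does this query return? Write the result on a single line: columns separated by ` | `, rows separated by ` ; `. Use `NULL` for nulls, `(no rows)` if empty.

open | 151 ; paid | 180 ; returned | 135

Partition tickets by status; compute SUM(age_days) within each group.
  open: ids {4, 6, 9, 11} → SUM(age_days)=151
  paid: ids {1, 3, 7, 12, 13} → SUM(age_days)=180
  returned: ids {2, 5, 8, 10} → SUM(age_days)=135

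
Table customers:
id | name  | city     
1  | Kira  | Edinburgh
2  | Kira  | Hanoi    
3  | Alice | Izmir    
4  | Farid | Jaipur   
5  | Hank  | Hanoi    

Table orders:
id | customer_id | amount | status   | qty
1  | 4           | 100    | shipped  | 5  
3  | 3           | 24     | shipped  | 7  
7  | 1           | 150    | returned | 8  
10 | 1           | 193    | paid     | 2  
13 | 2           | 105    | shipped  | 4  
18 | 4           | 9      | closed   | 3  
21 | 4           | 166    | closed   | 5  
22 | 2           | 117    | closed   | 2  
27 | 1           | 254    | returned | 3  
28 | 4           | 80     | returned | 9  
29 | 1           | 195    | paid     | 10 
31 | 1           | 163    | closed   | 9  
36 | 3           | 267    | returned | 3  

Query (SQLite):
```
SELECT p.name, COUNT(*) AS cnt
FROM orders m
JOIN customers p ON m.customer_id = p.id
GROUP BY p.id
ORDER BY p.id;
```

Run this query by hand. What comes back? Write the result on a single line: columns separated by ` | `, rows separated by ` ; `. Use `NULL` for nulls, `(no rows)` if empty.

Kira | 5 ; Kira | 2 ; Alice | 2 ; Farid | 4

Join each orders row to its customers via customer_id.
Group joined rows by customers.id; compute COUNT(*) per group.
  1: ids {7, 10, 27, 29, 31} → COUNT(*)=5
  2: ids {13, 22} → COUNT(*)=2
  3: ids {3, 36} → COUNT(*)=2
  4: ids {1, 18, 21, 28} → COUNT(*)=4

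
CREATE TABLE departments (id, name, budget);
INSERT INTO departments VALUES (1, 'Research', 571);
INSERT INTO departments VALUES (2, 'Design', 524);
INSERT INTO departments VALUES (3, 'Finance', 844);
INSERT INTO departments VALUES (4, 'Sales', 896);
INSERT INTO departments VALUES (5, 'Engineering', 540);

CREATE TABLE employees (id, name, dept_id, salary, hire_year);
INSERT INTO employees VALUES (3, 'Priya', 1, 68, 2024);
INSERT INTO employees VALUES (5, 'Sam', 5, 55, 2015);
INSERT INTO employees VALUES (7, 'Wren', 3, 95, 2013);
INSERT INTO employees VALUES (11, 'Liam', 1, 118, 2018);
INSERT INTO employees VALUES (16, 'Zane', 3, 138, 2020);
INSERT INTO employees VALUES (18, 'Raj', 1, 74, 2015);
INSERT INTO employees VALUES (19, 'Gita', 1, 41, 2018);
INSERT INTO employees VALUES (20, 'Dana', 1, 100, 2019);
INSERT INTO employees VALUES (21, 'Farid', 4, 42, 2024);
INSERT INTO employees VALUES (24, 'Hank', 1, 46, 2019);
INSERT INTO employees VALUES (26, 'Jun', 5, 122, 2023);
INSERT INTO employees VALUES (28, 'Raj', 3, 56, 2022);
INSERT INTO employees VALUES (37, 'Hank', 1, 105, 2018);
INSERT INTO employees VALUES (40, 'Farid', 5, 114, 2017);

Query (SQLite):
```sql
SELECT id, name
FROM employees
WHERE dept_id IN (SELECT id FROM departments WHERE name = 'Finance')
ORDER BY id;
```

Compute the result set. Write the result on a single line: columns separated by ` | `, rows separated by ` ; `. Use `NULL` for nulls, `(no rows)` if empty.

Inner query: departments.id where name = 'Finance'.
Outer: keep employees rows whose dept_id is in that set.
Inner query → {3}

7 | Wren ; 16 | Zane ; 28 | Raj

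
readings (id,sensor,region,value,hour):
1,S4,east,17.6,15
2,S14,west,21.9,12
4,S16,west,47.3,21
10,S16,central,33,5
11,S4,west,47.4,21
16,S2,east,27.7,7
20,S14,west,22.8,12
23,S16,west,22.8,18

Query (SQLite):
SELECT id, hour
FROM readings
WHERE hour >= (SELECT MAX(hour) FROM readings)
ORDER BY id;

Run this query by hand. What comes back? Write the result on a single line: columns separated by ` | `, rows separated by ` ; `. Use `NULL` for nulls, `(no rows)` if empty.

Scalar subquery: MAX(hour) over all readings rows = 21.
Keep rows where hour >= that value.

4 | 21 ; 11 | 21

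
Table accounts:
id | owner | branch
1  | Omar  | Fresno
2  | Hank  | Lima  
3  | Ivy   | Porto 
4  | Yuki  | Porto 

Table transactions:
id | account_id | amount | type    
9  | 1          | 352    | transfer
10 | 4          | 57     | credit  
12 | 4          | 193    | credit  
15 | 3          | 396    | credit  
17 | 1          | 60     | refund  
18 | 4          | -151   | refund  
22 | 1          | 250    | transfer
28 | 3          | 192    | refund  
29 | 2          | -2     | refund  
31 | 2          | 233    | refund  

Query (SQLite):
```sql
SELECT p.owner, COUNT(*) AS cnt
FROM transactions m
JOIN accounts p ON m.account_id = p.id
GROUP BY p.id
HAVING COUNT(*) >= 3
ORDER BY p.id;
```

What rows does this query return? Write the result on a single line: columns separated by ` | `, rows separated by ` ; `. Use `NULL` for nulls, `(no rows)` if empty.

Omar | 3 ; Yuki | 3

Join each transactions row to its accounts via account_id.
Group joined rows by accounts.id; compute COUNT(*) per group.
HAVING: keep groups with count ≥ 3.
  1: ids {9, 17, 22} → COUNT(*)=3
  2: ids {29, 31} → COUNT(*)=2
  3: ids {15, 28} → COUNT(*)=2
  4: ids {10, 12, 18} → COUNT(*)=3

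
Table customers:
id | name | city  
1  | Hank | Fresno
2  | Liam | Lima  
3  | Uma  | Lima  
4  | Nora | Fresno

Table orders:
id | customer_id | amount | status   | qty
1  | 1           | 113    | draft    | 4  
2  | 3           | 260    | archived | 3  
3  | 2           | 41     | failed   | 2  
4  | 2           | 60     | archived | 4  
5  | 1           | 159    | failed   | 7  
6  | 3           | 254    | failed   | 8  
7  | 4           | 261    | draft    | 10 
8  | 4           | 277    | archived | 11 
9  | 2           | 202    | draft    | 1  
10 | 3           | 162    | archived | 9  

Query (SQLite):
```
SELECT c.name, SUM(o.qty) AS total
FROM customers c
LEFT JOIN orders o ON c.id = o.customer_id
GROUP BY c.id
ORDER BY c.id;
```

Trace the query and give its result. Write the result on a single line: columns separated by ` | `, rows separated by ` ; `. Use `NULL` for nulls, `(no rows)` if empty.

LEFT JOIN keeps every customers row; unmatched ones get NULL for orders columns.
Group by customers.id and compute SUM(o.qty). SUM over an all-NULL group is NULL.
  1: ids {1, 5} → SUM(o.qty)=11
  2: ids {3, 4, 9} → SUM(o.qty)=7
  3: ids {2, 6, 10} → SUM(o.qty)=20
  4: ids {7, 8} → SUM(o.qty)=21

Hank | 11 ; Liam | 7 ; Uma | 20 ; Nora | 21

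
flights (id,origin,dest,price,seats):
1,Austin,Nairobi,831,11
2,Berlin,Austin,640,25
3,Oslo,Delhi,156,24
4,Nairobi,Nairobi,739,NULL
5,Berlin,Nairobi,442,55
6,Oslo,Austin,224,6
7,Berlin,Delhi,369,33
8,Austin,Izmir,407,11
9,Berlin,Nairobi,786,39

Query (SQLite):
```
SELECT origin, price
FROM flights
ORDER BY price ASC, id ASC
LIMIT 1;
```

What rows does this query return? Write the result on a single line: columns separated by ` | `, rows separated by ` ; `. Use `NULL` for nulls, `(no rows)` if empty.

Sort by price asc, tiebreak id asc: (156, id=3), (224, id=6), (369, id=7), (407, id=8) …. Take first 1.

Oslo | 156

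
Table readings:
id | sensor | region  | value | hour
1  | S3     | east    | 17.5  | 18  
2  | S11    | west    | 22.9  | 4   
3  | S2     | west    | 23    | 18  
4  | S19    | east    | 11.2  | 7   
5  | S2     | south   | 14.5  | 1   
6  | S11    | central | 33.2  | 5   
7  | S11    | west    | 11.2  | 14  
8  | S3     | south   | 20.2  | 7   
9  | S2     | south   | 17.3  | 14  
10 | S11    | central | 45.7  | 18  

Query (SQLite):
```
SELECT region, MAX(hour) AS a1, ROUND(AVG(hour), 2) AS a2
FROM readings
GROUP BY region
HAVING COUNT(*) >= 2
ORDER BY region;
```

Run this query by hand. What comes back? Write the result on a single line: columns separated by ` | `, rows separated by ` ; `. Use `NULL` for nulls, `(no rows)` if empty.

central | 18 | 11.5 ; east | 18 | 12.5 ; south | 14 | 7.33 ; west | 18 | 12

Group readings by region.
Per group compute: MAX(hour), ROUND(AVG(hour), 2).
HAVING: drop groups with fewer than 2 rows.
  central: ids {6, 10} → MAX(hour)=18, ROUND(AVG(hour), 2)=11.5
  east: ids {1, 4} → MAX(hour)=18, ROUND(AVG(hour), 2)=12.5
  south: ids {5, 8, 9} → MAX(hour)=14, ROUND(AVG(hour), 2)=7.33
  west: ids {2, 3, 7} → MAX(hour)=18, ROUND(AVG(hour), 2)=12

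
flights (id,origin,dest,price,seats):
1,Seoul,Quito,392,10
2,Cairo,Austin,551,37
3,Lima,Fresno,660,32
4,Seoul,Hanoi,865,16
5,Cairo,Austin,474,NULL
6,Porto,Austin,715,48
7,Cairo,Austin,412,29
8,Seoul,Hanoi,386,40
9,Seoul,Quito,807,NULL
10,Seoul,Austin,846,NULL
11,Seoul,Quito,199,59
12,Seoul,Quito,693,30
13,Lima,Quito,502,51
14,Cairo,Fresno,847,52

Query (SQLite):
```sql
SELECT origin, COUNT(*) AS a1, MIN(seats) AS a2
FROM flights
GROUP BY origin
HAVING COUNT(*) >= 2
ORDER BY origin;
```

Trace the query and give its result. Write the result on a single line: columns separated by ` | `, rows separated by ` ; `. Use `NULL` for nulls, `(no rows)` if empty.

Cairo | 4 | 29 ; Lima | 2 | 32 ; Seoul | 7 | 10

Group flights by origin.
Per group compute: COUNT(*), MIN(seats).
HAVING: drop groups with fewer than 2 rows.
  Cairo: ids {2, 5, 7, 14} → COUNT(*)=4, MIN(seats)=29
  Lima: ids {3, 13} → COUNT(*)=2, MIN(seats)=32
  Porto: ids {6} → COUNT(*)=1, MIN(seats)=48
  Seoul: ids {1, 4, 8, 9, 10, 11, 12} → COUNT(*)=7, MIN(seats)=10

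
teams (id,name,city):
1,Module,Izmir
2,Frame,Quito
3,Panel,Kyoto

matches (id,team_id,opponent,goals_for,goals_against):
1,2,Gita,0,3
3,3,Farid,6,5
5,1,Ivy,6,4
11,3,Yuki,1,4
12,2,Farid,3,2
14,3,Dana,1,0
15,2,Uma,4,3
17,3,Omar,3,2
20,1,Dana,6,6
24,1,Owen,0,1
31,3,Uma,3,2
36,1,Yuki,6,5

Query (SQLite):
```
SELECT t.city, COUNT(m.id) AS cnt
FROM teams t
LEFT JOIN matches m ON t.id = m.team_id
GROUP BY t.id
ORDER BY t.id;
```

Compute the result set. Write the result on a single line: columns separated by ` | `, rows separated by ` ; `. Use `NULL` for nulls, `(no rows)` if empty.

Izmir | 4 ; Quito | 3 ; Kyoto | 5

LEFT JOIN keeps every teams row; unmatched ones get NULL for matches columns.
Group by teams.id and compute COUNT(m.id). COUNT(col) of an all-NULL group is 0.
  1: ids {5, 20, 24, 36} → COUNT(m.id)=4
  2: ids {1, 12, 15} → COUNT(m.id)=3
  3: ids {3, 11, 14, 17, 31} → COUNT(m.id)=5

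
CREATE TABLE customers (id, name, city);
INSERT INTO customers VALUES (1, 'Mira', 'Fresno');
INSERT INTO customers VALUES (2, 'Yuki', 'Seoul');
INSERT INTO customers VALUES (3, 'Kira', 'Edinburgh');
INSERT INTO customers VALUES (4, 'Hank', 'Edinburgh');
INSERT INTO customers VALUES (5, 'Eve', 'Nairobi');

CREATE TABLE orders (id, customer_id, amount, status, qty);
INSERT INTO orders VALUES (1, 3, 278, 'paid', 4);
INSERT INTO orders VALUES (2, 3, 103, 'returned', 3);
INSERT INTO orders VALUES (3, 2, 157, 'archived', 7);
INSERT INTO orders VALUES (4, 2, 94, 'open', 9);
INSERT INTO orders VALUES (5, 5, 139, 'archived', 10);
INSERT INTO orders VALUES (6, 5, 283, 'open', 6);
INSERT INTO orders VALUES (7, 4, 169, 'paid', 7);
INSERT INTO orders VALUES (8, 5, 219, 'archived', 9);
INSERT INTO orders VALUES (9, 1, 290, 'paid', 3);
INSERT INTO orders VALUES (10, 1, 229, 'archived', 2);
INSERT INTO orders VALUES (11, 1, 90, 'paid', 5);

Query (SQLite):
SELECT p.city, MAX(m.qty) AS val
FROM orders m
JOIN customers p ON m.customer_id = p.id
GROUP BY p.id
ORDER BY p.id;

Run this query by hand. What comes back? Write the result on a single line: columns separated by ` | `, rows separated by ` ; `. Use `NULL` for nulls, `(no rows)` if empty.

Join each orders row to its customers via customer_id.
Group joined rows by customers.id; compute MAX(m.qty) per group.
  1: ids {9, 10, 11} → MAX(m.qty)=5
  2: ids {3, 4} → MAX(m.qty)=9
  3: ids {1, 2} → MAX(m.qty)=4
  4: ids {7} → MAX(m.qty)=7
  5: ids {5, 6, 8} → MAX(m.qty)=10

Fresno | 5 ; Seoul | 9 ; Edinburgh | 4 ; Edinburgh | 7 ; Nairobi | 10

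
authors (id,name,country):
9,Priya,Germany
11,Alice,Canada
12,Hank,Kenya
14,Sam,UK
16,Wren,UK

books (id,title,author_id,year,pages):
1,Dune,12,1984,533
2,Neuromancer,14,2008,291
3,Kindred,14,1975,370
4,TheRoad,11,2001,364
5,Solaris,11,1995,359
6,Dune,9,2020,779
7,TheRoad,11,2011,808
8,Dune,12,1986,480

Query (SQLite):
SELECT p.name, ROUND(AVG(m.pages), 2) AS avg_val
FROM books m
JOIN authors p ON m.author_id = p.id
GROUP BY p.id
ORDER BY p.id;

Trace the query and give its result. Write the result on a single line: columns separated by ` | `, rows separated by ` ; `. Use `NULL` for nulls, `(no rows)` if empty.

Join each books row to its authors via author_id.
Group joined rows by authors.id; compute ROUND(AVG(m.pages), 2) per group.
  9: ids {6} → ROUND(AVG(m.pages), 2)=779
  11: ids {4, 5, 7} → ROUND(AVG(m.pages), 2)=510.33
  12: ids {1, 8} → ROUND(AVG(m.pages), 2)=506.5
  14: ids {2, 3} → ROUND(AVG(m.pages), 2)=330.5

Priya | 779 ; Alice | 510.33 ; Hank | 506.5 ; Sam | 330.5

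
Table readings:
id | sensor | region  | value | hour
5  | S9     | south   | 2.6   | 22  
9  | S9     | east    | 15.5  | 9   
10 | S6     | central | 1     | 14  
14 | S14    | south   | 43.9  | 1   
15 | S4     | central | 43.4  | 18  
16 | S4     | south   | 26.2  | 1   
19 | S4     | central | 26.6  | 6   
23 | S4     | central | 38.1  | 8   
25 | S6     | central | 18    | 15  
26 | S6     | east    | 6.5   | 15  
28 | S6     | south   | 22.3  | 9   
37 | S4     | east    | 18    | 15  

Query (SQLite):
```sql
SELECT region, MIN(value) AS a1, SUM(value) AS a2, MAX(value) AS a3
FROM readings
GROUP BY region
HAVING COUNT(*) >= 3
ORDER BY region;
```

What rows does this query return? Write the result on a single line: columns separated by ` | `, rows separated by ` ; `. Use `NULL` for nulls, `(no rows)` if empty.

Group readings by region.
Per group compute: MIN(value), SUM(value), MAX(value).
HAVING: drop groups with fewer than 3 rows.
  central: ids {10, 15, 19, 23, 25} → MIN(value)=1, SUM(value)=127.1, MAX(value)=43.4
  east: ids {9, 26, 37} → MIN(value)=6.5, SUM(value)=40, MAX(value)=18
  south: ids {5, 14, 16, 28} → MIN(value)=2.6, SUM(value)=95, MAX(value)=43.9

central | 1 | 127.1 | 43.4 ; east | 6.5 | 40 | 18 ; south | 2.6 | 95 | 43.9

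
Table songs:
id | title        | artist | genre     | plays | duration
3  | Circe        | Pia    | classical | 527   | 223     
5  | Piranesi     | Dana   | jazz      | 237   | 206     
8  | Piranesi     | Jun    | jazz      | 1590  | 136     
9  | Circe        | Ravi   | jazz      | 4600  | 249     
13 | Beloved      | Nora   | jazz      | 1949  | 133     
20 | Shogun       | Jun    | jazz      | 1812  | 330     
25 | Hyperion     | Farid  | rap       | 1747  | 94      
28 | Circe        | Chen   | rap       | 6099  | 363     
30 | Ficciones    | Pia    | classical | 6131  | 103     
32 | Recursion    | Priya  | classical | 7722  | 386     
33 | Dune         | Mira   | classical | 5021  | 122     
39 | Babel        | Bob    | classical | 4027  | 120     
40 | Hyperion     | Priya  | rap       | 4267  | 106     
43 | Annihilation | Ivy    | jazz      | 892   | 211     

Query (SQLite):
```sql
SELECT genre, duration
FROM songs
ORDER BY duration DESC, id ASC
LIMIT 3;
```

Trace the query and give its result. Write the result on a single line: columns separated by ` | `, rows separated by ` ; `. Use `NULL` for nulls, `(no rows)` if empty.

classical | 386 ; rap | 363 ; jazz | 330

Sort by duration desc, tiebreak id asc: (386, id=32), (363, id=28), (330, id=20), (249, id=9), (223, id=3), (211, id=43) …. Take first 3.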